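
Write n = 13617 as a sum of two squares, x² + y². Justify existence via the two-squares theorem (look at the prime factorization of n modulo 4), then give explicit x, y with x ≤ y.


Step 1: Factor n = 13617 = 3^2 · 17 · 89.
Step 2: Check the mod-4 condition on each prime factor: 3 ≡ 3 (mod 4), exponent 2 (must be even); 17 ≡ 1 (mod 4), exponent 1; 89 ≡ 1 (mod 4), exponent 1.
All primes ≡ 3 (mod 4) appear to even exponent (or don't appear), so by the two-squares theorem n IS expressible as a sum of two squares.
Step 3: Build a representation. Group n = k² · m with k = 3 and m = 17 · 89 = 1513 (a product of primes ≡ 1 (mod 4)); a representation of m scales to one of n via (k·x)² + (k·y)² = k²(x² + y²). Each prime p ≡ 1 (mod 4) is itself a sum of two squares; find a² by testing p − a² for a perfect square:
  17: 17 − 1² = 16 = 4² ⇒ 17 = 1² + 4².
  89: 89 − 1² = 88, 89 − 2² = 85, 89 − 3² = 80, 89 − 4² = 73, 89 − 5² = 64 = 8² ⇒ 89 = 5² + 8².
  Combine using the Brahmagupta–Fibonacci identity (a² + b²)(c² + d²) = (ac − bd)² + (ad + bc)² = (ac + bd)² + (ad − bc)²:
  17 · 89 = 1513: from (1² + 4²)(5² + 8²), take (1·5 − 4·8, 1·8 + 4·5) = (5 − 32, 8 + 20) = (-27, 28); dropping signs (only squares matter) gives (27, 28); check 27² + 28² = 729 + 784 = 1513 ✓.
  Scale by k = 3: (3·27, 3·28) = (81, 84).
Step 4: Order so x ≤ y and verify: 81² + 84² = 6561 + 7056 = 13617 = n. ✓

n = 13617 = 81² + 84² (one valid representation with x ≤ y).


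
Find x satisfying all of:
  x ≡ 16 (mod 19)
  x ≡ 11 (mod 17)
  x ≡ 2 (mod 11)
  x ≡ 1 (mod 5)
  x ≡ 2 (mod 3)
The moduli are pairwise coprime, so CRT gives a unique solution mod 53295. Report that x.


Product of moduli M = 19 · 17 · 11 · 5 · 3 = 53295.
Merge one congruence at a time:
  Start: x ≡ 16 (mod 19).
  Combine with x ≡ 11 (mod 17); new modulus lcm = 323.
    Write x = 16 + 19·t and substitute into x ≡ 11 (mod 17): 19·t ≡ 11 − 16 = -5 (mod 17).
    Reduce coefficients mod 17: 2·t ≡ 12 (mod 17).
    The inverse of 2 mod 17 is 9 (since 2·9 = 18 = 1·17 + 1), so t ≡ 9·12 = 108 ≡ 6 (mod 17).
    Then x = 16 + 19·6 = 130, valid modulo lcm(19, 17) = 323: x ≡ 130 (mod 323).
  Combine with x ≡ 2 (mod 11); new modulus lcm = 3553.
    Write x = 130 + 323·t and substitute into x ≡ 2 (mod 11): 323·t ≡ 2 − 130 = -128 (mod 11).
    Reduce coefficients mod 11: 4·t ≡ 4 (mod 11).
    The inverse of 4 mod 11 is 3 (since 4·3 = 12 = 1·11 + 1), so t ≡ 3·4 = 12 ≡ 1 (mod 11).
    Then x = 130 + 323·1 = 453, valid modulo lcm(323, 11) = 3553: x ≡ 453 (mod 3553).
  Combine with x ≡ 1 (mod 5); new modulus lcm = 17765.
    Write x = 453 + 3553·t and substitute into x ≡ 1 (mod 5): 3553·t ≡ 1 − 453 = -452 (mod 5).
    Reduce coefficients mod 5: 3·t ≡ 3 (mod 5).
    The inverse of 3 mod 5 is 2 (since 3·2 = 6 = 1·5 + 1), so t ≡ 2·3 = 6 ≡ 1 (mod 5).
    Then x = 453 + 3553·1 = 4006, valid modulo lcm(3553, 5) = 17765: x ≡ 4006 (mod 17765).
  Combine with x ≡ 2 (mod 3); new modulus lcm = 53295.
    Write x = 4006 + 17765·t and substitute into x ≡ 2 (mod 3): 17765·t ≡ 2 − 4006 = -4004 (mod 3).
    Reduce coefficients mod 3: 2·t ≡ 1 (mod 3).
    The inverse of 2 mod 3 is 2 (since 2·2 = 4 = 1·3 + 1), so t ≡ 2·1 = 2 ≡ 2 (mod 3).
    Then x = 4006 + 17765·2 = 39536, valid modulo lcm(17765, 3) = 53295: x ≡ 39536 (mod 53295).
Verify against each original: 39536 mod 19 = 16, 39536 mod 17 = 11, 39536 mod 11 = 2, 39536 mod 5 = 1, 39536 mod 3 = 2.

x ≡ 39536 (mod 53295).


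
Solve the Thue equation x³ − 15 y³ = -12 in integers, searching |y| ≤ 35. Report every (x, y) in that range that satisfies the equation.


The equation is x³ - 15y³ = -12. For fixed y, x³ = 15·y³ − 12, so a solution requires the RHS to be a perfect cube.
Strategy: iterate y from -35 to 35, compute RHS = 15·y³ − 12, and check whether it is a (positive or negative) perfect cube.
Check small values of y:
  y = 0: RHS = -12 is not a perfect cube.
  y = 1: RHS = 3 is not a perfect cube.
  y = -1: RHS = -27 = (-3)³ ⇒ x = -3 works.
  y = 2: RHS = 108 is not a perfect cube.
  y = -2: RHS = -132 is not a perfect cube.
  y = 3: RHS = 393 is not a perfect cube.
  y = -3: RHS = -417 is not a perfect cube.
Continuing the search up to |y| = 35 finds no further solutions beyond those listed.
Collected solutions: (-3, -1).

Solutions (with |y| ≤ 35): (-3, -1).


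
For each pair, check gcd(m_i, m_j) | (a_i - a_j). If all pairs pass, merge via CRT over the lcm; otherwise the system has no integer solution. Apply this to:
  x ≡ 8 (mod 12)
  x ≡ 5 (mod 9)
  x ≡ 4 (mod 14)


Moduli 12, 9, 14 are not pairwise coprime, so CRT works modulo lcm(m_i) when all pairwise compatibility conditions hold.
Pairwise compatibility: gcd(m_i, m_j) must divide a_i - a_j for every pair.
Merge one congruence at a time:
  Start: x ≡ 8 (mod 12).
  Combine with x ≡ 5 (mod 9): gcd(12, 9) = 3; 5 - 8 = -3, which IS divisible by 3, so compatible.
    Write x = 8 + 12·t and substitute into x ≡ 5 (mod 9): 12·t ≡ 5 − 8 = -3 (mod 9).
    Divide the congruence (and modulus) by g = 3: 4·t ≡ -1 (mod 3).
    Reduce coefficients mod 3: 1·t ≡ 2 (mod 3).
    So t ≡ 2 (mod 3).
    Then x = 8 + 12·2 = 32, valid modulo lcm(12, 9) = 36: x ≡ 32 (mod 36).
  Combine with x ≡ 4 (mod 14): gcd(36, 14) = 2; 4 - 32 = -28, which IS divisible by 2, so compatible.
    Write x = 32 + 36·t and substitute into x ≡ 4 (mod 14): 36·t ≡ 4 − 32 = -28 (mod 14).
    Divide the congruence (and modulus) by g = 2: 18·t ≡ -14 (mod 7).
    Reduce coefficients mod 7: 4·t ≡ 0 (mod 7).
    The inverse of 4 mod 7 is 2 (since 4·2 = 8 = 1·7 + 1), so t ≡ 2·0 = 0 ≡ 0 (mod 7).
    Then x = 32 + 36·0 = 32, valid modulo lcm(36, 14) = 252: x ≡ 32 (mod 252).
Verify: 32 mod 12 = 8, 32 mod 9 = 5, 32 mod 14 = 4.

x ≡ 32 (mod 252).


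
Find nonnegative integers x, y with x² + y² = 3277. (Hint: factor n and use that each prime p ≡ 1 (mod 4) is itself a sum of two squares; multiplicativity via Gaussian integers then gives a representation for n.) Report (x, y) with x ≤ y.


Step 1: Factor n = 3277 = 29 · 113.
Step 2: Check the mod-4 condition on each prime factor: 29 ≡ 1 (mod 4), exponent 1; 113 ≡ 1 (mod 4), exponent 1.
All primes ≡ 3 (mod 4) appear to even exponent (or don't appear), so by the two-squares theorem n IS expressible as a sum of two squares.
Step 3: Build a representation. Here n = 29 · 113 is a product of primes ≡ 1 (mod 4). Each prime p ≡ 1 (mod 4) is itself a sum of two squares; find a² by testing p − a² for a perfect square:
  29: 29 − 1² = 28, 29 − 2² = 25 = 5² ⇒ 29 = 2² + 5².
  113: 113 − 1² = 112, 113 − 2² = 109, 113 − 3² = 104, 113 − 4² = 97, 113 − 5² = 88, 113 − 6² = 77, 113 − 7² = 64 = 8² ⇒ 113 = 7² + 8².
  Combine using the Brahmagupta–Fibonacci identity (a² + b²)(c² + d²) = (ac − bd)² + (ad + bc)² = (ac + bd)² + (ad − bc)²:
  29 · 113 = 3277: from (2² + 5²)(7² + 8²), take (2·7 − 5·8, 2·8 + 5·7) = (14 − 40, 16 + 35) = (-26, 51); dropping signs (only squares matter) gives (26, 51); check 26² + 51² = 676 + 2601 = 3277 ✓.
Step 4: Order so x ≤ y and verify: 26² + 51² = 676 + 2601 = 3277 = n. ✓

n = 3277 = 26² + 51² (one valid representation with x ≤ y).


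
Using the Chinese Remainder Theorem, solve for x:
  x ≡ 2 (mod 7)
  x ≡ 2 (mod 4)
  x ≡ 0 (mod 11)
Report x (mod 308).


Moduli 7, 4, 11 are pairwise coprime; by CRT there is a unique solution modulo M = 7 · 4 · 11 = 308.
Solve pairwise, accumulating the modulus:
  Start with x ≡ 2 (mod 7).
  Combine with x ≡ 2 (mod 4): since gcd(7, 4) = 1, we get a unique residue mod 28.
    Write x = 2 + 7·t and substitute into x ≡ 2 (mod 4): 7·t ≡ 2 − 2 = 0 (mod 4).
    Reduce coefficients mod 4: 3·t ≡ 0 (mod 4).
    The inverse of 3 mod 4 is 3 (since 3·3 = 9 = 2·4 + 1), so t ≡ 3·0 = 0 ≡ 0 (mod 4).
    Then x = 2 + 7·0 = 2, valid modulo lcm(7, 4) = 28: x ≡ 2 (mod 28).
  Combine with x ≡ 0 (mod 11): since gcd(28, 11) = 1, we get a unique residue mod 308.
    Write x = 2 + 28·t and substitute into x ≡ 0 (mod 11): 28·t ≡ 0 − 2 = -2 (mod 11).
    Reduce coefficients mod 11: 6·t ≡ 9 (mod 11).
    The inverse of 6 mod 11 is 2 (since 6·2 = 12 = 1·11 + 1), so t ≡ 2·9 = 18 ≡ 7 (mod 11).
    Then x = 2 + 28·7 = 198, valid modulo lcm(28, 11) = 308: x ≡ 198 (mod 308).
Verify: 198 mod 7 = 2 ✓, 198 mod 4 = 2 ✓, 198 mod 11 = 0 ✓.

x ≡ 198 (mod 308).


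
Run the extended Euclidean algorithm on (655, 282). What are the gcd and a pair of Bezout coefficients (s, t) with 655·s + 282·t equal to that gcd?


Euclidean algorithm on (655, 282) — divide until remainder is 0:
  655 = 2 · 282 + 91
  282 = 3 · 91 + 9
  91 = 10 · 9 + 1
  9 = 9 · 1 + 0
gcd(655, 282) = 1.
Track Bezout coefficients alongside the remainders: start with r₀ = 655 = a·1 + b·0 (s = 1, t = 0) and r₁ = 282 = a·0 + b·1 (s = 0, t = 1); each new remainder r_{k+1} = r_{k-1} − q_k·r_k inherits s_{k+1} = s_{k-1} − q_k·s_k, t_{k+1} = t_{k-1} − q_k·t_k, so r_k = a·s_k + b·t_k at every step:
  q = 2: r = 91, s = 1 − 2·0 = 1, t = 0 − 2·1 = -2  (check: 655·1 + 282·(-2) = 91)
  q = 3: r = 9, s = 0 − 3·1 = -3, t = 1 − 3·(-2) = 7  (check: 655·(-3) + 282·7 = 9)
  q = 10: r = 1, s = 1 − 10·(-3) = 31, t = -2 − 10·7 = -72  (check: 655·31 + 282·(-72) = 1)
The row with r = 1 (the gcd) gives the Bezout coefficients s = 31, t = -72.
Result: 655 · (31) + 282 · (-72) = 1.

gcd(655, 282) = 1; s = 31, t = -72 (check: 655·31 + 282·(-72) = 1).


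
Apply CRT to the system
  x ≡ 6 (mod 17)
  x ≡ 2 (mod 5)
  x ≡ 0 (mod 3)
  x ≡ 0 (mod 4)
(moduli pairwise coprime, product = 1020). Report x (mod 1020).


Product of moduli M = 17 · 5 · 3 · 4 = 1020.
Merge one congruence at a time:
  Start: x ≡ 6 (mod 17).
  Combine with x ≡ 2 (mod 5); new modulus lcm = 85.
    Write x = 6 + 17·t and substitute into x ≡ 2 (mod 5): 17·t ≡ 2 − 6 = -4 (mod 5).
    Reduce coefficients mod 5: 2·t ≡ 1 (mod 5).
    The inverse of 2 mod 5 is 3 (since 2·3 = 6 = 1·5 + 1), so t ≡ 3·1 = 3 ≡ 3 (mod 5).
    Then x = 6 + 17·3 = 57, valid modulo lcm(17, 5) = 85: x ≡ 57 (mod 85).
  Combine with x ≡ 0 (mod 3); new modulus lcm = 255.
    Write x = 57 + 85·t and substitute into x ≡ 0 (mod 3): 85·t ≡ 0 − 57 = -57 (mod 3).
    Reduce coefficients mod 3: 1·t ≡ 0 (mod 3).
    So t ≡ 0 (mod 3).
    Then x = 57 + 85·0 = 57, valid modulo lcm(85, 3) = 255: x ≡ 57 (mod 255).
  Combine with x ≡ 0 (mod 4); new modulus lcm = 1020.
    Write x = 57 + 255·t and substitute into x ≡ 0 (mod 4): 255·t ≡ 0 − 57 = -57 (mod 4).
    Reduce coefficients mod 4: 3·t ≡ 3 (mod 4).
    The inverse of 3 mod 4 is 3 (since 3·3 = 9 = 2·4 + 1), so t ≡ 3·3 = 9 ≡ 1 (mod 4).
    Then x = 57 + 255·1 = 312, valid modulo lcm(255, 4) = 1020: x ≡ 312 (mod 1020).
Verify against each original: 312 mod 17 = 6, 312 mod 5 = 2, 312 mod 3 = 0, 312 mod 4 = 0.

x ≡ 312 (mod 1020).


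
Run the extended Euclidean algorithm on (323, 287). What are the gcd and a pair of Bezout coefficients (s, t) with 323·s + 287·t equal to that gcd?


Euclidean algorithm on (323, 287) — divide until remainder is 0:
  323 = 1 · 287 + 36
  287 = 7 · 36 + 35
  36 = 1 · 35 + 1
  35 = 35 · 1 + 0
gcd(323, 287) = 1.
Track Bezout coefficients alongside the remainders: start with r₀ = 323 = a·1 + b·0 (s = 1, t = 0) and r₁ = 287 = a·0 + b·1 (s = 0, t = 1); each new remainder r_{k+1} = r_{k-1} − q_k·r_k inherits s_{k+1} = s_{k-1} − q_k·s_k, t_{k+1} = t_{k-1} − q_k·t_k, so r_k = a·s_k + b·t_k at every step:
  q = 1: r = 36, s = 1 − 1·0 = 1, t = 0 − 1·1 = -1  (check: 323·1 + 287·(-1) = 36)
  q = 7: r = 35, s = 0 − 7·1 = -7, t = 1 − 7·(-1) = 8  (check: 323·(-7) + 287·8 = 35)
  q = 1: r = 1, s = 1 − 1·(-7) = 8, t = -1 − 1·8 = -9  (check: 323·8 + 287·(-9) = 1)
The row with r = 1 (the gcd) gives the Bezout coefficients s = 8, t = -9.
Result: 323 · (8) + 287 · (-9) = 1.

gcd(323, 287) = 1; s = 8, t = -9 (check: 323·8 + 287·(-9) = 1).


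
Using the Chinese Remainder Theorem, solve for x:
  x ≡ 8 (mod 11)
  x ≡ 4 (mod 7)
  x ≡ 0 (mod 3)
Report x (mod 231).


Moduli 11, 7, 3 are pairwise coprime; by CRT there is a unique solution modulo M = 11 · 7 · 3 = 231.
Solve pairwise, accumulating the modulus:
  Start with x ≡ 8 (mod 11).
  Combine with x ≡ 4 (mod 7): since gcd(11, 7) = 1, we get a unique residue mod 77.
    Write x = 8 + 11·t and substitute into x ≡ 4 (mod 7): 11·t ≡ 4 − 8 = -4 (mod 7).
    Reduce coefficients mod 7: 4·t ≡ 3 (mod 7).
    The inverse of 4 mod 7 is 2 (since 4·2 = 8 = 1·7 + 1), so t ≡ 2·3 = 6 ≡ 6 (mod 7).
    Then x = 8 + 11·6 = 74, valid modulo lcm(11, 7) = 77: x ≡ 74 (mod 77).
  Combine with x ≡ 0 (mod 3): since gcd(77, 3) = 1, we get a unique residue mod 231.
    Write x = 74 + 77·t and substitute into x ≡ 0 (mod 3): 77·t ≡ 0 − 74 = -74 (mod 3).
    Reduce coefficients mod 3: 2·t ≡ 1 (mod 3).
    The inverse of 2 mod 3 is 2 (since 2·2 = 4 = 1·3 + 1), so t ≡ 2·1 = 2 ≡ 2 (mod 3).
    Then x = 74 + 77·2 = 228, valid modulo lcm(77, 3) = 231: x ≡ 228 (mod 231).
Verify: 228 mod 11 = 8 ✓, 228 mod 7 = 4 ✓, 228 mod 3 = 0 ✓.

x ≡ 228 (mod 231).


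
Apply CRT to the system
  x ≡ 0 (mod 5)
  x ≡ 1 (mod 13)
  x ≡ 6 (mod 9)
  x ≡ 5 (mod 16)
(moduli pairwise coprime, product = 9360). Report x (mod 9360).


Product of moduli M = 5 · 13 · 9 · 16 = 9360.
Merge one congruence at a time:
  Start: x ≡ 0 (mod 5).
  Combine with x ≡ 1 (mod 13); new modulus lcm = 65.
    Write x = 0 + 5·t and substitute into x ≡ 1 (mod 13): 5·t ≡ 1 − 0 = 1 (mod 13).
    The inverse of 5 mod 13 is 8 (since 5·8 = 40 = 3·13 + 1), so t ≡ 8·1 = 8 ≡ 8 (mod 13).
    Then x = 0 + 5·8 = 40, valid modulo lcm(5, 13) = 65: x ≡ 40 (mod 65).
  Combine with x ≡ 6 (mod 9); new modulus lcm = 585.
    Write x = 40 + 65·t and substitute into x ≡ 6 (mod 9): 65·t ≡ 6 − 40 = -34 (mod 9).
    Reduce coefficients mod 9: 2·t ≡ 2 (mod 9).
    The inverse of 2 mod 9 is 5 (since 2·5 = 10 = 1·9 + 1), so t ≡ 5·2 = 10 ≡ 1 (mod 9).
    Then x = 40 + 65·1 = 105, valid modulo lcm(65, 9) = 585: x ≡ 105 (mod 585).
  Combine with x ≡ 5 (mod 16); new modulus lcm = 9360.
    Write x = 105 + 585·t and substitute into x ≡ 5 (mod 16): 585·t ≡ 5 − 105 = -100 (mod 16).
    Reduce coefficients mod 16: 9·t ≡ 12 (mod 16).
    The inverse of 9 mod 16 is 9 (since 9·9 = 81 = 5·16 + 1), so t ≡ 9·12 = 108 ≡ 12 (mod 16).
    Then x = 105 + 585·12 = 7125, valid modulo lcm(585, 16) = 9360: x ≡ 7125 (mod 9360).
Verify against each original: 7125 mod 5 = 0, 7125 mod 13 = 1, 7125 mod 9 = 6, 7125 mod 16 = 5.

x ≡ 7125 (mod 9360).


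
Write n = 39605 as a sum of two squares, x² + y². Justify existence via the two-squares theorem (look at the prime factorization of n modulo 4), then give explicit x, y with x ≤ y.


Step 1: Factor n = 39605 = 5 · 89^2.
Step 2: Check the mod-4 condition on each prime factor: 5 ≡ 1 (mod 4), exponent 1; 89 ≡ 1 (mod 4), exponent 2.
All primes ≡ 3 (mod 4) appear to even exponent (or don't appear), so by the two-squares theorem n IS expressible as a sum of two squares.
Step 3: Build a representation. Here n = 5 · 89 · 89 is a product of primes ≡ 1 (mod 4). Each prime p ≡ 1 (mod 4) is itself a sum of two squares; find a² by testing p − a² for a perfect square:
  5: 5 − 1² = 4 = 2² ⇒ 5 = 1² + 2².
  89: 89 − 1² = 88, 89 − 2² = 85, 89 − 3² = 80, 89 − 4² = 73, 89 − 5² = 64 = 8² ⇒ 89 = 5² + 8².
  Combine using the Brahmagupta–Fibonacci identity (a² + b²)(c² + d²) = (ac − bd)² + (ad + bc)² = (ac + bd)² + (ad − bc)²:
  5 · 89 = 445: from (1² + 2²)(5² + 8²), take (1·5 − 2·8, 1·8 + 2·5) = (5 − 16, 8 + 10) = (-11, 18); dropping signs (only squares matter) gives (11, 18); check 11² + 18² = 121 + 324 = 445 ✓.
  445 · 89 = 39605: from (11² + 18²)(5² + 8²), take (11·5 − 18·8, 11·8 + 18·5) = (55 − 144, 88 + 90) = (-89, 178); dropping signs (only squares matter) gives (89, 178); check 89² + 178² = 7921 + 31684 = 39605 ✓.
Step 4: Order so x ≤ y and verify: 89² + 178² = 7921 + 31684 = 39605 = n. ✓

n = 39605 = 89² + 178² (one valid representation with x ≤ y).


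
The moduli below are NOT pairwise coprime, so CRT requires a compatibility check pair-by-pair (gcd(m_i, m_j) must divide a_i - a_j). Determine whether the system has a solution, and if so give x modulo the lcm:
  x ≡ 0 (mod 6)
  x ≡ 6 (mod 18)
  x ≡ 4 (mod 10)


Moduli 6, 18, 10 are not pairwise coprime, so CRT works modulo lcm(m_i) when all pairwise compatibility conditions hold.
Pairwise compatibility: gcd(m_i, m_j) must divide a_i - a_j for every pair.
Merge one congruence at a time:
  Start: x ≡ 0 (mod 6).
  Combine with x ≡ 6 (mod 18): gcd(6, 18) = 6; 6 - 0 = 6, which IS divisible by 6, so compatible.
    Write x = 0 + 6·t and substitute into x ≡ 6 (mod 18): 6·t ≡ 6 − 0 = 6 (mod 18).
    Divide the congruence (and modulus) by g = 6: 1·t ≡ 1 (mod 3).
    So t ≡ 1 (mod 3).
    Then x = 0 + 6·1 = 6, valid modulo lcm(6, 18) = 18: x ≡ 6 (mod 18).
  Combine with x ≡ 4 (mod 10): gcd(18, 10) = 2; 4 - 6 = -2, which IS divisible by 2, so compatible.
    Write x = 6 + 18·t and substitute into x ≡ 4 (mod 10): 18·t ≡ 4 − 6 = -2 (mod 10).
    Divide the congruence (and modulus) by g = 2: 9·t ≡ -1 (mod 5).
    Reduce coefficients mod 5: 4·t ≡ 4 (mod 5).
    The inverse of 4 mod 5 is 4 (since 4·4 = 16 = 3·5 + 1), so t ≡ 4·4 = 16 ≡ 1 (mod 5).
    Then x = 6 + 18·1 = 24, valid modulo lcm(18, 10) = 90: x ≡ 24 (mod 90).
Verify: 24 mod 6 = 0, 24 mod 18 = 6, 24 mod 10 = 4.

x ≡ 24 (mod 90).


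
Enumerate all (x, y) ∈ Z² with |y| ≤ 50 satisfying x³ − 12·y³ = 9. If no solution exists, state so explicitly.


The equation is x³ - 12y³ = 9. For fixed y, x³ = 12·y³ + 9, so a solution requires the RHS to be a perfect cube.
Strategy: iterate y from -50 to 50, compute RHS = 12·y³ + 9, and check whether it is a (positive or negative) perfect cube.
Check small values of y:
  y = 0: RHS = 9 is not a perfect cube.
  y = 1: RHS = 21 is not a perfect cube.
  y = -1: RHS = -3 is not a perfect cube.
  y = 2: RHS = 105 is not a perfect cube.
  y = -2: RHS = -87 is not a perfect cube.
  y = 3: RHS = 333 is not a perfect cube.
  y = -3: RHS = -315 is not a perfect cube.
Continuing the search up to |y| = 50 finds no solutions either.
No (x, y) in the scanned range satisfies the equation.

No integer solutions with |y| ≤ 50.


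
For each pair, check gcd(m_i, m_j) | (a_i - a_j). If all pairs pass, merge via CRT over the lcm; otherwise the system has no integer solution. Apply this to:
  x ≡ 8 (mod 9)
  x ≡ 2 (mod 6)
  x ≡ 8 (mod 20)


Moduli 9, 6, 20 are not pairwise coprime, so CRT works modulo lcm(m_i) when all pairwise compatibility conditions hold.
Pairwise compatibility: gcd(m_i, m_j) must divide a_i - a_j for every pair.
Merge one congruence at a time:
  Start: x ≡ 8 (mod 9).
  Combine with x ≡ 2 (mod 6): gcd(9, 6) = 3; 2 - 8 = -6, which IS divisible by 3, so compatible.
    Write x = 8 + 9·t and substitute into x ≡ 2 (mod 6): 9·t ≡ 2 − 8 = -6 (mod 6).
    Divide the congruence (and modulus) by g = 3: 3·t ≡ -2 (mod 2).
    Reduce coefficients mod 2: 1·t ≡ 0 (mod 2).
    So t ≡ 0 (mod 2).
    Then x = 8 + 9·0 = 8, valid modulo lcm(9, 6) = 18: x ≡ 8 (mod 18).
  Combine with x ≡ 8 (mod 20): gcd(18, 20) = 2; 8 - 8 = 0, which IS divisible by 2, so compatible.
    Write x = 8 + 18·t and substitute into x ≡ 8 (mod 20): 18·t ≡ 8 − 8 = 0 (mod 20).
    Divide the congruence (and modulus) by g = 2: 9·t ≡ 0 (mod 10).
    The inverse of 9 mod 10 is 9 (since 9·9 = 81 = 8·10 + 1), so t ≡ 9·0 = 0 ≡ 0 (mod 10).
    Then x = 8 + 18·0 = 8, valid modulo lcm(18, 20) = 180: x ≡ 8 (mod 180).
Verify: 8 mod 9 = 8, 8 mod 6 = 2, 8 mod 20 = 8.

x ≡ 8 (mod 180).


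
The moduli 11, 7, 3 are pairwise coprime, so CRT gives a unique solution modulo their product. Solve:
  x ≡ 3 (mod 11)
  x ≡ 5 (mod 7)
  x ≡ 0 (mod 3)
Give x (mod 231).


Moduli 11, 7, 3 are pairwise coprime; by CRT there is a unique solution modulo M = 11 · 7 · 3 = 231.
Solve pairwise, accumulating the modulus:
  Start with x ≡ 3 (mod 11).
  Combine with x ≡ 5 (mod 7): since gcd(11, 7) = 1, we get a unique residue mod 77.
    Write x = 3 + 11·t and substitute into x ≡ 5 (mod 7): 11·t ≡ 5 − 3 = 2 (mod 7).
    Reduce coefficients mod 7: 4·t ≡ 2 (mod 7).
    The inverse of 4 mod 7 is 2 (since 4·2 = 8 = 1·7 + 1), so t ≡ 2·2 = 4 ≡ 4 (mod 7).
    Then x = 3 + 11·4 = 47, valid modulo lcm(11, 7) = 77: x ≡ 47 (mod 77).
  Combine with x ≡ 0 (mod 3): since gcd(77, 3) = 1, we get a unique residue mod 231.
    Write x = 47 + 77·t and substitute into x ≡ 0 (mod 3): 77·t ≡ 0 − 47 = -47 (mod 3).
    Reduce coefficients mod 3: 2·t ≡ 1 (mod 3).
    The inverse of 2 mod 3 is 2 (since 2·2 = 4 = 1·3 + 1), so t ≡ 2·1 = 2 ≡ 2 (mod 3).
    Then x = 47 + 77·2 = 201, valid modulo lcm(77, 3) = 231: x ≡ 201 (mod 231).
Verify: 201 mod 11 = 3 ✓, 201 mod 7 = 5 ✓, 201 mod 3 = 0 ✓.

x ≡ 201 (mod 231).


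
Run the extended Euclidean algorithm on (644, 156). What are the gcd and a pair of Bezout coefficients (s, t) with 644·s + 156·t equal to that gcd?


Euclidean algorithm on (644, 156) — divide until remainder is 0:
  644 = 4 · 156 + 20
  156 = 7 · 20 + 16
  20 = 1 · 16 + 4
  16 = 4 · 4 + 0
gcd(644, 156) = 4.
Track Bezout coefficients alongside the remainders: start with r₀ = 644 = a·1 + b·0 (s = 1, t = 0) and r₁ = 156 = a·0 + b·1 (s = 0, t = 1); each new remainder r_{k+1} = r_{k-1} − q_k·r_k inherits s_{k+1} = s_{k-1} − q_k·s_k, t_{k+1} = t_{k-1} − q_k·t_k, so r_k = a·s_k + b·t_k at every step:
  q = 4: r = 20, s = 1 − 4·0 = 1, t = 0 − 4·1 = -4  (check: 644·1 + 156·(-4) = 20)
  q = 7: r = 16, s = 0 − 7·1 = -7, t = 1 − 7·(-4) = 29  (check: 644·(-7) + 156·29 = 16)
  q = 1: r = 4, s = 1 − 1·(-7) = 8, t = -4 − 1·29 = -33  (check: 644·8 + 156·(-33) = 4)
The row with r = 4 (the gcd) gives the Bezout coefficients s = 8, t = -33.
Result: 644 · (8) + 156 · (-33) = 4.

gcd(644, 156) = 4; s = 8, t = -33 (check: 644·8 + 156·(-33) = 4).


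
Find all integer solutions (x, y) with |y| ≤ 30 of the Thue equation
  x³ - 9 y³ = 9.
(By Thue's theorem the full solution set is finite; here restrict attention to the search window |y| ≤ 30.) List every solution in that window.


The equation is x³ - 9y³ = 9. For fixed y, x³ = 9·y³ + 9, so a solution requires the RHS to be a perfect cube.
Strategy: iterate y from -30 to 30, compute RHS = 9·y³ + 9, and check whether it is a (positive or negative) perfect cube.
Check small values of y:
  y = 0: RHS = 9 is not a perfect cube.
  y = 1: RHS = 18 is not a perfect cube.
  y = -1: RHS = 0 = (0)³ ⇒ x = 0 works.
  y = 2: RHS = 81 is not a perfect cube.
  y = -2: RHS = -63 is not a perfect cube.
  y = 3: RHS = 252 is not a perfect cube.
  y = -3: RHS = -234 is not a perfect cube.
Continuing the search up to |y| = 30 finds no further solutions beyond those listed.
Collected solutions: (0, -1).

Solutions (with |y| ≤ 30): (0, -1).


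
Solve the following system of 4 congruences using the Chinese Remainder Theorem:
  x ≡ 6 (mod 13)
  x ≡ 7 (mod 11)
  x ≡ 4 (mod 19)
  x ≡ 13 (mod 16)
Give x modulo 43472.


Product of moduli M = 13 · 11 · 19 · 16 = 43472.
Merge one congruence at a time:
  Start: x ≡ 6 (mod 13).
  Combine with x ≡ 7 (mod 11); new modulus lcm = 143.
    Write x = 6 + 13·t and substitute into x ≡ 7 (mod 11): 13·t ≡ 7 − 6 = 1 (mod 11).
    Reduce coefficients mod 11: 2·t ≡ 1 (mod 11).
    The inverse of 2 mod 11 is 6 (since 2·6 = 12 = 1·11 + 1), so t ≡ 6·1 = 6 ≡ 6 (mod 11).
    Then x = 6 + 13·6 = 84, valid modulo lcm(13, 11) = 143: x ≡ 84 (mod 143).
  Combine with x ≡ 4 (mod 19); new modulus lcm = 2717.
    Write x = 84 + 143·t and substitute into x ≡ 4 (mod 19): 143·t ≡ 4 − 84 = -80 (mod 19).
    Reduce coefficients mod 19: 10·t ≡ 15 (mod 19).
    The inverse of 10 mod 19 is 2 (since 10·2 = 20 = 1·19 + 1), so t ≡ 2·15 = 30 ≡ 11 (mod 19).
    Then x = 84 + 143·11 = 1657, valid modulo lcm(143, 19) = 2717: x ≡ 1657 (mod 2717).
  Combine with x ≡ 13 (mod 16); new modulus lcm = 43472.
    Write x = 1657 + 2717·t and substitute into x ≡ 13 (mod 16): 2717·t ≡ 13 − 1657 = -1644 (mod 16).
    Reduce coefficients mod 16: 13·t ≡ 4 (mod 16).
    The inverse of 13 mod 16 is 5 (since 13·5 = 65 = 4·16 + 1), so t ≡ 5·4 = 20 ≡ 4 (mod 16).
    Then x = 1657 + 2717·4 = 12525, valid modulo lcm(2717, 16) = 43472: x ≡ 12525 (mod 43472).
Verify against each original: 12525 mod 13 = 6, 12525 mod 11 = 7, 12525 mod 19 = 4, 12525 mod 16 = 13.

x ≡ 12525 (mod 43472).


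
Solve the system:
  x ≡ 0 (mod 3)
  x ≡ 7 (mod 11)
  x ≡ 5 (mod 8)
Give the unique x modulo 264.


Moduli 3, 11, 8 are pairwise coprime; by CRT there is a unique solution modulo M = 3 · 11 · 8 = 264.
Solve pairwise, accumulating the modulus:
  Start with x ≡ 0 (mod 3).
  Combine with x ≡ 7 (mod 11): since gcd(3, 11) = 1, we get a unique residue mod 33.
    Write x = 0 + 3·t and substitute into x ≡ 7 (mod 11): 3·t ≡ 7 − 0 = 7 (mod 11).
    The inverse of 3 mod 11 is 4 (since 3·4 = 12 = 1·11 + 1), so t ≡ 4·7 = 28 ≡ 6 (mod 11).
    Then x = 0 + 3·6 = 18, valid modulo lcm(3, 11) = 33: x ≡ 18 (mod 33).
  Combine with x ≡ 5 (mod 8): since gcd(33, 8) = 1, we get a unique residue mod 264.
    Write x = 18 + 33·t and substitute into x ≡ 5 (mod 8): 33·t ≡ 5 − 18 = -13 (mod 8).
    Reduce coefficients mod 8: 1·t ≡ 3 (mod 8).
    So t ≡ 3 (mod 8).
    Then x = 18 + 33·3 = 117, valid modulo lcm(33, 8) = 264: x ≡ 117 (mod 264).
Verify: 117 mod 3 = 0 ✓, 117 mod 11 = 7 ✓, 117 mod 8 = 5 ✓.

x ≡ 117 (mod 264).


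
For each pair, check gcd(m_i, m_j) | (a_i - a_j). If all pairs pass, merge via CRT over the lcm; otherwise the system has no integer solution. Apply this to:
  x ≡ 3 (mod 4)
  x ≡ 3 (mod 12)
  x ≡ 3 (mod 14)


Moduli 4, 12, 14 are not pairwise coprime, so CRT works modulo lcm(m_i) when all pairwise compatibility conditions hold.
Pairwise compatibility: gcd(m_i, m_j) must divide a_i - a_j for every pair.
Merge one congruence at a time:
  Start: x ≡ 3 (mod 4).
  Combine with x ≡ 3 (mod 12): gcd(4, 12) = 4; 3 - 3 = 0, which IS divisible by 4, so compatible.
    Write x = 3 + 4·t and substitute into x ≡ 3 (mod 12): 4·t ≡ 3 − 3 = 0 (mod 12).
    Divide the congruence (and modulus) by g = 4: 1·t ≡ 0 (mod 3).
    So t ≡ 0 (mod 3).
    Then x = 3 + 4·0 = 3, valid modulo lcm(4, 12) = 12: x ≡ 3 (mod 12).
  Combine with x ≡ 3 (mod 14): gcd(12, 14) = 2; 3 - 3 = 0, which IS divisible by 2, so compatible.
    Write x = 3 + 12·t and substitute into x ≡ 3 (mod 14): 12·t ≡ 3 − 3 = 0 (mod 14).
    Divide the congruence (and modulus) by g = 2: 6·t ≡ 0 (mod 7).
    The inverse of 6 mod 7 is 6 (since 6·6 = 36 = 5·7 + 1), so t ≡ 6·0 = 0 ≡ 0 (mod 7).
    Then x = 3 + 12·0 = 3, valid modulo lcm(12, 14) = 84: x ≡ 3 (mod 84).
Verify: 3 mod 4 = 3, 3 mod 12 = 3, 3 mod 14 = 3.

x ≡ 3 (mod 84).


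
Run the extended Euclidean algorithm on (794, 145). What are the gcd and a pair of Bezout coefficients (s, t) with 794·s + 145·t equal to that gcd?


Euclidean algorithm on (794, 145) — divide until remainder is 0:
  794 = 5 · 145 + 69
  145 = 2 · 69 + 7
  69 = 9 · 7 + 6
  7 = 1 · 6 + 1
  6 = 6 · 1 + 0
gcd(794, 145) = 1.
Track Bezout coefficients alongside the remainders: start with r₀ = 794 = a·1 + b·0 (s = 1, t = 0) and r₁ = 145 = a·0 + b·1 (s = 0, t = 1); each new remainder r_{k+1} = r_{k-1} − q_k·r_k inherits s_{k+1} = s_{k-1} − q_k·s_k, t_{k+1} = t_{k-1} − q_k·t_k, so r_k = a·s_k + b·t_k at every step:
  q = 5: r = 69, s = 1 − 5·0 = 1, t = 0 − 5·1 = -5  (check: 794·1 + 145·(-5) = 69)
  q = 2: r = 7, s = 0 − 2·1 = -2, t = 1 − 2·(-5) = 11  (check: 794·(-2) + 145·11 = 7)
  q = 9: r = 6, s = 1 − 9·(-2) = 19, t = -5 − 9·11 = -104  (check: 794·19 + 145·(-104) = 6)
  q = 1: r = 1, s = -2 − 1·19 = -21, t = 11 − 1·(-104) = 115  (check: 794·(-21) + 145·115 = 1)
The row with r = 1 (the gcd) gives the Bezout coefficients s = -21, t = 115.
Result: 794 · (-21) + 145 · (115) = 1.

gcd(794, 145) = 1; s = -21, t = 115 (check: 794·(-21) + 145·115 = 1).


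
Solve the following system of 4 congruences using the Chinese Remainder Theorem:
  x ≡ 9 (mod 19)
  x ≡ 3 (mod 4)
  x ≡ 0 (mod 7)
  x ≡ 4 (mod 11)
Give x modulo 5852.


Product of moduli M = 19 · 4 · 7 · 11 = 5852.
Merge one congruence at a time:
  Start: x ≡ 9 (mod 19).
  Combine with x ≡ 3 (mod 4); new modulus lcm = 76.
    Write x = 9 + 19·t and substitute into x ≡ 3 (mod 4): 19·t ≡ 3 − 9 = -6 (mod 4).
    Reduce coefficients mod 4: 3·t ≡ 2 (mod 4).
    The inverse of 3 mod 4 is 3 (since 3·3 = 9 = 2·4 + 1), so t ≡ 3·2 = 6 ≡ 2 (mod 4).
    Then x = 9 + 19·2 = 47, valid modulo lcm(19, 4) = 76: x ≡ 47 (mod 76).
  Combine with x ≡ 0 (mod 7); new modulus lcm = 532.
    Write x = 47 + 76·t and substitute into x ≡ 0 (mod 7): 76·t ≡ 0 − 47 = -47 (mod 7).
    Reduce coefficients mod 7: 6·t ≡ 2 (mod 7).
    The inverse of 6 mod 7 is 6 (since 6·6 = 36 = 5·7 + 1), so t ≡ 6·2 = 12 ≡ 5 (mod 7).
    Then x = 47 + 76·5 = 427, valid modulo lcm(76, 7) = 532: x ≡ 427 (mod 532).
  Combine with x ≡ 4 (mod 11); new modulus lcm = 5852.
    Write x = 427 + 532·t and substitute into x ≡ 4 (mod 11): 532·t ≡ 4 − 427 = -423 (mod 11).
    Reduce coefficients mod 11: 4·t ≡ 6 (mod 11).
    The inverse of 4 mod 11 is 3 (since 4·3 = 12 = 1·11 + 1), so t ≡ 3·6 = 18 ≡ 7 (mod 11).
    Then x = 427 + 532·7 = 4151, valid modulo lcm(532, 11) = 5852: x ≡ 4151 (mod 5852).
Verify against each original: 4151 mod 19 = 9, 4151 mod 4 = 3, 4151 mod 7 = 0, 4151 mod 11 = 4.

x ≡ 4151 (mod 5852).


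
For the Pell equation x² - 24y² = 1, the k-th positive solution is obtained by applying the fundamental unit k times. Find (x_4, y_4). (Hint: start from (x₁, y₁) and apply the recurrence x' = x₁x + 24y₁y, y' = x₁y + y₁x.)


Step 1: Find the fundamental solution (x₁, y₁) of x² - 24y² = 1.
  Expand √24 as a continued fraction. a₀ = ⌊√24⌋ = 4; iterate m_{k+1} = d_k·a_k − m_k, d_{k+1} = (24 − m_{k+1}²)/d_k, a_{k+1} = ⌊(a₀ + m_{k+1})/d_{k+1}⌋ (starting m₀ = 0, d₀ = 1), with convergents p_k = a_k·p_{k-1} + p_{k-2}, q_k = a_k·q_{k-1} + q_{k-2} (p₋₁ = 1, q₋₁ = 0):
  k = 0: a₀ = 4; p₀/q₀ = 4/1; p₀² − 24·q₀² = 16 − 24 = -8.
  k = 1: m = 4, d = 8, a = ⌊(4 + 4)/8⌋ = 1; p/q = (1·4 + 1)/(1·1 + 0) = 5/1; p² − 24·q² = 25 − 24 = 1.
  The first convergent with p² − 24·q² = 1 gives the fundamental solution (x₁, y₁) = (5, 1).
Step 2: Apply the recurrence (x_{n+1}, y_{n+1}) = (x₁x_n + 24y₁y_n, x₁y_n + y₁x_n) repeatedly.
  From (x_1, y_1) = (5, 1): x_2 = 5·5 + 24·1·1 = 49; y_2 = 5·1 + 1·5 = 10.
  From (x_2, y_2) = (49, 10): x_3 = 5·49 + 24·1·10 = 485; y_3 = 5·10 + 1·49 = 99.
  From (x_3, y_3) = (485, 99): x_4 = 5·485 + 24·1·99 = 4801; y_4 = 5·99 + 1·485 = 980.
Step 3: Verify x_4² - 24·y_4² = 23049601 - 23049600 = 1 (should be 1). ✓

(x_1, y_1) = (5, 1); (x_4, y_4) = (4801, 980).


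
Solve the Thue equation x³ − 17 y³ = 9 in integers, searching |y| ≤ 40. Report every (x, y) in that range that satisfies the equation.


The equation is x³ - 17y³ = 9. For fixed y, x³ = 17·y³ + 9, so a solution requires the RHS to be a perfect cube.
Strategy: iterate y from -40 to 40, compute RHS = 17·y³ + 9, and check whether it is a (positive or negative) perfect cube.
Check small values of y:
  y = 0: RHS = 9 is not a perfect cube.
  y = 1: RHS = 26 is not a perfect cube.
  y = -1: RHS = -8 = (-2)³ ⇒ x = -2 works.
  y = 2: RHS = 145 is not a perfect cube.
  y = -2: RHS = -127 is not a perfect cube.
  y = 3: RHS = 468 is not a perfect cube.
  y = -3: RHS = -450 is not a perfect cube.
Continuing the search up to |y| = 40 finds no further solutions beyond those listed.
Collected solutions: (-2, -1).

Solutions (with |y| ≤ 40): (-2, -1).


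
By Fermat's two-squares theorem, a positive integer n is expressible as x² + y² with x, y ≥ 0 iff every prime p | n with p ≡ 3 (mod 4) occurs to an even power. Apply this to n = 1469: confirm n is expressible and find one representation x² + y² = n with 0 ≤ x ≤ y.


Step 1: Factor n = 1469 = 13 · 113.
Step 2: Check the mod-4 condition on each prime factor: 13 ≡ 1 (mod 4), exponent 1; 113 ≡ 1 (mod 4), exponent 1.
All primes ≡ 3 (mod 4) appear to even exponent (or don't appear), so by the two-squares theorem n IS expressible as a sum of two squares.
Step 3: Build a representation. Here n = 13 · 113 is a product of primes ≡ 1 (mod 4). Each prime p ≡ 1 (mod 4) is itself a sum of two squares; find a² by testing p − a² for a perfect square:
  13: 13 − 1² = 12, 13 − 2² = 9 = 3² ⇒ 13 = 2² + 3².
  113: 113 − 1² = 112, 113 − 2² = 109, 113 − 3² = 104, 113 − 4² = 97, 113 − 5² = 88, 113 − 6² = 77, 113 − 7² = 64 = 8² ⇒ 113 = 7² + 8².
  Combine using the Brahmagupta–Fibonacci identity (a² + b²)(c² + d²) = (ac − bd)² + (ad + bc)² = (ac + bd)² + (ad − bc)²:
  13 · 113 = 1469: from (2² + 3²)(7² + 8²), take (2·7 − 3·8, 2·8 + 3·7) = (14 − 24, 16 + 21) = (-10, 37); dropping signs (only squares matter) gives (10, 37); check 10² + 37² = 100 + 1369 = 1469 ✓.
Step 4: Order so x ≤ y and verify: 10² + 37² = 100 + 1369 = 1469 = n. ✓

n = 1469 = 10² + 37² (one valid representation with x ≤ y).


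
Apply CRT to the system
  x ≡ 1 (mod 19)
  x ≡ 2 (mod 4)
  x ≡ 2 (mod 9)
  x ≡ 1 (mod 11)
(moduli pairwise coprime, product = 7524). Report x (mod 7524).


Product of moduli M = 19 · 4 · 9 · 11 = 7524.
Merge one congruence at a time:
  Start: x ≡ 1 (mod 19).
  Combine with x ≡ 2 (mod 4); new modulus lcm = 76.
    Write x = 1 + 19·t and substitute into x ≡ 2 (mod 4): 19·t ≡ 2 − 1 = 1 (mod 4).
    Reduce coefficients mod 4: 3·t ≡ 1 (mod 4).
    The inverse of 3 mod 4 is 3 (since 3·3 = 9 = 2·4 + 1), so t ≡ 3·1 = 3 ≡ 3 (mod 4).
    Then x = 1 + 19·3 = 58, valid modulo lcm(19, 4) = 76: x ≡ 58 (mod 76).
  Combine with x ≡ 2 (mod 9); new modulus lcm = 684.
    Write x = 58 + 76·t and substitute into x ≡ 2 (mod 9): 76·t ≡ 2 − 58 = -56 (mod 9).
    Reduce coefficients mod 9: 4·t ≡ 7 (mod 9).
    The inverse of 4 mod 9 is 7 (since 4·7 = 28 = 3·9 + 1), so t ≡ 7·7 = 49 ≡ 4 (mod 9).
    Then x = 58 + 76·4 = 362, valid modulo lcm(76, 9) = 684: x ≡ 362 (mod 684).
  Combine with x ≡ 1 (mod 11); new modulus lcm = 7524.
    Write x = 362 + 684·t and substitute into x ≡ 1 (mod 11): 684·t ≡ 1 − 362 = -361 (mod 11).
    Reduce coefficients mod 11: 2·t ≡ 2 (mod 11).
    The inverse of 2 mod 11 is 6 (since 2·6 = 12 = 1·11 + 1), so t ≡ 6·2 = 12 ≡ 1 (mod 11).
    Then x = 362 + 684·1 = 1046, valid modulo lcm(684, 11) = 7524: x ≡ 1046 (mod 7524).
Verify against each original: 1046 mod 19 = 1, 1046 mod 4 = 2, 1046 mod 9 = 2, 1046 mod 11 = 1.

x ≡ 1046 (mod 7524).


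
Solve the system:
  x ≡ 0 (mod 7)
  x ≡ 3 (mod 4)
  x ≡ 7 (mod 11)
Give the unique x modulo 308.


Moduli 7, 4, 11 are pairwise coprime; by CRT there is a unique solution modulo M = 7 · 4 · 11 = 308.
Solve pairwise, accumulating the modulus:
  Start with x ≡ 0 (mod 7).
  Combine with x ≡ 3 (mod 4): since gcd(7, 4) = 1, we get a unique residue mod 28.
    Write x = 0 + 7·t and substitute into x ≡ 3 (mod 4): 7·t ≡ 3 − 0 = 3 (mod 4).
    Reduce coefficients mod 4: 3·t ≡ 3 (mod 4).
    The inverse of 3 mod 4 is 3 (since 3·3 = 9 = 2·4 + 1), so t ≡ 3·3 = 9 ≡ 1 (mod 4).
    Then x = 0 + 7·1 = 7, valid modulo lcm(7, 4) = 28: x ≡ 7 (mod 28).
  Combine with x ≡ 7 (mod 11): since gcd(28, 11) = 1, we get a unique residue mod 308.
    Write x = 7 + 28·t and substitute into x ≡ 7 (mod 11): 28·t ≡ 7 − 7 = 0 (mod 11).
    Reduce coefficients mod 11: 6·t ≡ 0 (mod 11).
    The inverse of 6 mod 11 is 2 (since 6·2 = 12 = 1·11 + 1), so t ≡ 2·0 = 0 ≡ 0 (mod 11).
    Then x = 7 + 28·0 = 7, valid modulo lcm(28, 11) = 308: x ≡ 7 (mod 308).
Verify: 7 mod 7 = 0 ✓, 7 mod 4 = 3 ✓, 7 mod 11 = 7 ✓.

x ≡ 7 (mod 308).


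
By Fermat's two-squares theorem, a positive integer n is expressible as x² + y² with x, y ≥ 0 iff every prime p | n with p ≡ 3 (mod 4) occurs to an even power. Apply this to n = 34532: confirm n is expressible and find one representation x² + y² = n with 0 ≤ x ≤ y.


Step 1: Factor n = 34532 = 2^2 · 89 · 97.
Step 2: Check the mod-4 condition on each prime factor: 2 = 2 (special); 89 ≡ 1 (mod 4), exponent 1; 97 ≡ 1 (mod 4), exponent 1.
All primes ≡ 3 (mod 4) appear to even exponent (or don't appear), so by the two-squares theorem n IS expressible as a sum of two squares.
Step 3: Build a representation. Group n = k² · m with k = 2 and m = 89 · 97 = 8633 (a product of primes ≡ 1 (mod 4)); a representation of m scales to one of n via (k·x)² + (k·y)² = k²(x² + y²). Each prime p ≡ 1 (mod 4) is itself a sum of two squares; find a² by testing p − a² for a perfect square:
  89: 89 − 1² = 88, 89 − 2² = 85, 89 − 3² = 80, 89 − 4² = 73, 89 − 5² = 64 = 8² ⇒ 89 = 5² + 8².
  97: 97 − 1² = 96, 97 − 2² = 93, 97 − 3² = 88, 97 − 4² = 81 = 9² ⇒ 97 = 4² + 9².
  Combine using the Brahmagupta–Fibonacci identity (a² + b²)(c² + d²) = (ac − bd)² + (ad + bc)² = (ac + bd)² + (ad − bc)²:
  89 · 97 = 8633: from (5² + 8²)(4² + 9²), take (5·4 − 8·9, 5·9 + 8·4) = (20 − 72, 45 + 32) = (-52, 77); dropping signs (only squares matter) gives (52, 77); check 52² + 77² = 2704 + 5929 = 8633 ✓.
  Scale by k = 2: (2·52, 2·77) = (104, 154).
Step 4: Order so x ≤ y and verify: 104² + 154² = 10816 + 23716 = 34532 = n. ✓

n = 34532 = 104² + 154² (one valid representation with x ≤ y).


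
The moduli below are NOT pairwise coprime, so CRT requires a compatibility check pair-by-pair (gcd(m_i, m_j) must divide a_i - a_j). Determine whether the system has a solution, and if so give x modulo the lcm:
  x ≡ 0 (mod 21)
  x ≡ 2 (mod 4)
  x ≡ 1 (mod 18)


Moduli 21, 4, 18 are not pairwise coprime, so CRT works modulo lcm(m_i) when all pairwise compatibility conditions hold.
Pairwise compatibility: gcd(m_i, m_j) must divide a_i - a_j for every pair.
Merge one congruence at a time:
  Start: x ≡ 0 (mod 21).
  Combine with x ≡ 2 (mod 4): gcd(21, 4) = 1; 2 - 0 = 2, which IS divisible by 1, so compatible.
    Write x = 0 + 21·t and substitute into x ≡ 2 (mod 4): 21·t ≡ 2 − 0 = 2 (mod 4).
    Reduce coefficients mod 4: 1·t ≡ 2 (mod 4).
    So t ≡ 2 (mod 4).
    Then x = 0 + 21·2 = 42, valid modulo lcm(21, 4) = 84: x ≡ 42 (mod 84).
  Combine with x ≡ 1 (mod 18): gcd(84, 18) = 6, and 1 - 42 = -41 is NOT divisible by 6.
    ⇒ system is inconsistent (no integer solution).

No solution (the system is inconsistent).


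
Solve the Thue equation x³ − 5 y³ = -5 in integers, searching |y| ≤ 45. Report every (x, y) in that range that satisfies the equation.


The equation is x³ - 5y³ = -5. For fixed y, x³ = 5·y³ − 5, so a solution requires the RHS to be a perfect cube.
Strategy: iterate y from -45 to 45, compute RHS = 5·y³ − 5, and check whether it is a (positive or negative) perfect cube.
Check small values of y:
  y = 0: RHS = -5 is not a perfect cube.
  y = 1: RHS = 0 = (0)³ ⇒ x = 0 works.
  y = -1: RHS = -10 is not a perfect cube.
  y = 2: RHS = 35 is not a perfect cube.
  y = -2: RHS = -45 is not a perfect cube.
  y = 3: RHS = 130 is not a perfect cube.
  y = -3: RHS = -140 is not a perfect cube.
Continuing the search up to |y| = 45 finds no further solutions beyond those listed.
Collected solutions: (0, 1).

Solutions (with |y| ≤ 45): (0, 1).
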